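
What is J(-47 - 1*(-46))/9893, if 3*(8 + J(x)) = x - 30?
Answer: -55/29679 ≈ -0.0018532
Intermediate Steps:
J(x) = -18 + x/3 (J(x) = -8 + (x - 30)/3 = -8 + (-30 + x)/3 = -8 + (-10 + x/3) = -18 + x/3)
J(-47 - 1*(-46))/9893 = (-18 + (-47 - 1*(-46))/3)/9893 = (-18 + (-47 + 46)/3)*(1/9893) = (-18 + (⅓)*(-1))*(1/9893) = (-18 - ⅓)*(1/9893) = -55/3*1/9893 = -55/29679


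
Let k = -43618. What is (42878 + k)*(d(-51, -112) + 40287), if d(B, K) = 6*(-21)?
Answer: -29719140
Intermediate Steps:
d(B, K) = -126
(42878 + k)*(d(-51, -112) + 40287) = (42878 - 43618)*(-126 + 40287) = -740*40161 = -29719140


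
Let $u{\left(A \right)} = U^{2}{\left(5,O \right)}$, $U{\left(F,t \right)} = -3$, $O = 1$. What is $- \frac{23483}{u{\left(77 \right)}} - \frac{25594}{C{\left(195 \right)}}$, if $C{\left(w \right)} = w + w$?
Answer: $- \frac{1564786}{585} \approx -2674.8$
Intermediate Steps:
$u{\left(A \right)} = 9$ ($u{\left(A \right)} = \left(-3\right)^{2} = 9$)
$C{\left(w \right)} = 2 w$
$- \frac{23483}{u{\left(77 \right)}} - \frac{25594}{C{\left(195 \right)}} = - \frac{23483}{9} - \frac{25594}{2 \cdot 195} = \left(-23483\right) \frac{1}{9} - \frac{25594}{390} = - \frac{23483}{9} - \frac{12797}{195} = - \frac{1564786}{585}$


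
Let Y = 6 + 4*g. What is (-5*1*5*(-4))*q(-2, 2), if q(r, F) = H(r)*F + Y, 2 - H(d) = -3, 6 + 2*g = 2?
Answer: 800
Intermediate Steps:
g = -2 (g = -3 + (½)*2 = -3 + 1 = -2)
H(d) = 5 (H(d) = 2 - 1*(-3) = 2 + 3 = 5)
Y = -2 (Y = 6 + 4*(-2) = 6 - 8 = -2)
q(r, F) = -2 + 5*F (q(r, F) = 5*F - 2 = -2 + 5*F)
(-5*1*5*(-4))*q(-2, 2) = (-5*1*5*(-4))*(-2 + 5*2) = (-25*(-4))*(-2 + 10) = -5*(-20)*8 = 100*8 = 800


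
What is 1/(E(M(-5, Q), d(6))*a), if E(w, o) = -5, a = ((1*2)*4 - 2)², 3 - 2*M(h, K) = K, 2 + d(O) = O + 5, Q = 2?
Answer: -1/180 ≈ -0.0055556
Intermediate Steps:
d(O) = 3 + O (d(O) = -2 + (O + 5) = -2 + (5 + O) = 3 + O)
M(h, K) = 3/2 - K/2
a = 36 (a = (2*4 - 2)² = (8 - 2)² = 6² = 36)
1/(E(M(-5, Q), d(6))*a) = 1/(-5*36) = 1/(-180) = -1/180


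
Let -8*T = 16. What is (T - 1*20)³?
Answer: -10648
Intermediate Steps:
T = -2 (T = -⅛*16 = -2)
(T - 1*20)³ = (-2 - 1*20)³ = (-2 - 20)³ = (-22)³ = -10648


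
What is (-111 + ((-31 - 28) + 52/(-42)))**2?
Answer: 12931216/441 ≈ 29323.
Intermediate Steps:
(-111 + ((-31 - 28) + 52/(-42)))**2 = (-111 + (-59 + 52*(-1/42)))**2 = (-111 + (-59 - 26/21))**2 = (-111 - 1265/21)**2 = (-3596/21)**2 = 12931216/441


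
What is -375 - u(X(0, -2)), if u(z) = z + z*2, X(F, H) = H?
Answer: -369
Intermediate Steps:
u(z) = 3*z (u(z) = z + 2*z = 3*z)
-375 - u(X(0, -2)) = -375 - 3*(-2) = -375 - 1*(-6) = -375 + 6 = -369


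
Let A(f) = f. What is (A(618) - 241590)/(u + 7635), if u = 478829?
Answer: -60243/121616 ≈ -0.49535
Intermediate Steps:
(A(618) - 241590)/(u + 7635) = (618 - 241590)/(478829 + 7635) = -240972/486464 = -240972*1/486464 = -60243/121616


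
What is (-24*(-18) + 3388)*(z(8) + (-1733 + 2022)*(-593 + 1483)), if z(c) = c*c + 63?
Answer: 983027340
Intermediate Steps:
z(c) = 63 + c² (z(c) = c² + 63 = 63 + c²)
(-24*(-18) + 3388)*(z(8) + (-1733 + 2022)*(-593 + 1483)) = (-24*(-18) + 3388)*((63 + 8²) + (-1733 + 2022)*(-593 + 1483)) = (432 + 3388)*((63 + 64) + 289*890) = 3820*(127 + 257210) = 3820*257337 = 983027340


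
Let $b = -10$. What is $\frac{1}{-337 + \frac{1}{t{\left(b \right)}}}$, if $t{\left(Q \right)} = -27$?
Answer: $- \frac{27}{9100} \approx -0.002967$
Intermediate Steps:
$\frac{1}{-337 + \frac{1}{t{\left(b \right)}}} = \frac{1}{-337 + \frac{1}{-27}} = \frac{1}{-337 - \frac{1}{27}} = \frac{1}{- \frac{9100}{27}} = - \frac{27}{9100}$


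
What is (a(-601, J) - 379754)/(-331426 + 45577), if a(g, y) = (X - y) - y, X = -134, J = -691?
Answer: 378506/285849 ≈ 1.3241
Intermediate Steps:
a(g, y) = -134 - 2*y (a(g, y) = (-134 - y) - y = -134 - 2*y)
(a(-601, J) - 379754)/(-331426 + 45577) = ((-134 - 2*(-691)) - 379754)/(-331426 + 45577) = ((-134 + 1382) - 379754)/(-285849) = (1248 - 379754)*(-1/285849) = -378506*(-1/285849) = 378506/285849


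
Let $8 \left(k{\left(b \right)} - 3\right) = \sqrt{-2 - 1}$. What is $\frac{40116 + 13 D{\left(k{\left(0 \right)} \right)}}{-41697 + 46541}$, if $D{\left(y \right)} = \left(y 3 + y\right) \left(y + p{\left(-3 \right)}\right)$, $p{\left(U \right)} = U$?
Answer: $\frac{641817}{77504} + \frac{39 i \sqrt{3}}{9688} \approx 8.2811 + 0.0069725 i$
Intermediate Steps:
$k{\left(b \right)} = 3 + \frac{i \sqrt{3}}{8}$ ($k{\left(b \right)} = 3 + \frac{\sqrt{-2 - 1}}{8} = 3 + \frac{\sqrt{-3}}{8} = 3 + \frac{i \sqrt{3}}{8}$)
$D{\left(y \right)} = 4 y \left(-3 + y\right)$ ($D{\left(y \right)} = \left(y 3 + y\right) \left(y - 3\right) = \left(3 y + y\right) \left(-3 + y\right) = 4 y \left(-3 + y\right)$)
$\frac{40116 + 13 D{\left(k{\left(0 \right)} \right)}}{-41697 + 46541} = \frac{40116 + 13 \cdot 4 \left(3 + \frac{i \sqrt{3}}{8}\right) \left(-3 + \left(3 + \frac{i \sqrt{3}}{8}\right)\right)}{-41697 + 46541} = \frac{40116 + 13 \cdot 4 \left(3 + \frac{i \sqrt{3}}{8}\right) \frac{i \sqrt{3}}{8}}{4844} = \left(40116 + 13 \frac{i \sqrt{3} \left(3 + \frac{i \sqrt{3}}{8}\right)}{2}\right) \frac{1}{4844} = \left(40116 + \frac{13 i \sqrt{3} \left(3 + \frac{i \sqrt{3}}{8}\right)}{2}\right) \frac{1}{4844} = \frac{10029}{1211} + \frac{13 i \sqrt{3} \left(3 + \frac{i \sqrt{3}}{8}\right)}{9688}$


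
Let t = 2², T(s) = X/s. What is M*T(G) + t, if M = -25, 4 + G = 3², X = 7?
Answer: -31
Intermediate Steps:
G = 5 (G = -4 + 3² = -4 + 9 = 5)
T(s) = 7/s
t = 4
M*T(G) + t = -175/5 + 4 = -25*7/5 + 4 = -35 + 4 = -31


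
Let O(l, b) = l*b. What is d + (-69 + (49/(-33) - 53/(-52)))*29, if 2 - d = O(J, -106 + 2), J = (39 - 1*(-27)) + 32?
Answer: 14036017/1716 ≈ 8179.5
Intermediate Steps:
J = 98 (J = (39 + 27) + 32 = 66 + 32 = 98)
O(l, b) = b*l
d = 10194 (d = 2 - (-106 + 2)*98 = 2 - (-104)*98 = 2 - 1*(-10192) = 2 + 10192 = 10194)
d + (-69 + (49/(-33) - 53/(-52)))*29 = 10194 + (-69 + (49/(-33) - 53/(-52)))*29 = 10194 + (-69 + (49*(-1/33) - 53*(-1/52)))*29 = 10194 + (-69 + (-49/33 + 53/52))*29 = 10194 + (-69 - 799/1716)*29 = 10194 - 119203/1716*29 = 10194 - 3456887/1716 = 14036017/1716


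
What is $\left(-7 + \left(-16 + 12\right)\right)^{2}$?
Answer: $121$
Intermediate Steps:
$\left(-7 + \left(-16 + 12\right)\right)^{2} = \left(-7 - 4\right)^{2} = \left(-11\right)^{2} = 121$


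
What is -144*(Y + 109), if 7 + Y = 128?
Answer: -33120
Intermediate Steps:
Y = 121 (Y = -7 + 128 = 121)
-144*(Y + 109) = -144*(121 + 109) = -144*230 = -33120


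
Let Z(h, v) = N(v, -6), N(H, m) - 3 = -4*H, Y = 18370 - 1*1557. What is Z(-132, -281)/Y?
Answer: 49/731 ≈ 0.067032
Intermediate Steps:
Y = 16813 (Y = 18370 - 1557 = 16813)
N(H, m) = 3 - 4*H
Z(h, v) = 3 - 4*v
Z(-132, -281)/Y = (3 - 4*(-281))/16813 = (3 + 1124)*(1/16813) = 1127*(1/16813) = 49/731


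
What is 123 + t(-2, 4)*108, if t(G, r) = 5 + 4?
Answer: 1095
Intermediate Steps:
t(G, r) = 9
123 + t(-2, 4)*108 = 123 + 9*108 = 123 + 972 = 1095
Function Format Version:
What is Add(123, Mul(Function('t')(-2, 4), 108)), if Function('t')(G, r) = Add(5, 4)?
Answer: 1095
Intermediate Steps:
Function('t')(G, r) = 9
Add(123, Mul(Function('t')(-2, 4), 108)) = Add(123, Mul(9, 108)) = Add(123, 972) = 1095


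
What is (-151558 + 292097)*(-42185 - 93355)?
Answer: -19048656060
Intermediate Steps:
(-151558 + 292097)*(-42185 - 93355) = 140539*(-135540) = -19048656060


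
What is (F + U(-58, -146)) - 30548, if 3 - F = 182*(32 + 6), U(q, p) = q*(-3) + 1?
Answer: -37286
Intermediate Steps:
U(q, p) = 1 - 3*q (U(q, p) = -3*q + 1 = 1 - 3*q)
F = -6913 (F = 3 - 182*(32 + 6) = 3 - 182*38 = 3 - 1*6916 = 3 - 6916 = -6913)
(F + U(-58, -146)) - 30548 = (-6913 + (1 - 3*(-58))) - 30548 = (-6913 + (1 + 174)) - 30548 = (-6913 + 175) - 30548 = -6738 - 30548 = -37286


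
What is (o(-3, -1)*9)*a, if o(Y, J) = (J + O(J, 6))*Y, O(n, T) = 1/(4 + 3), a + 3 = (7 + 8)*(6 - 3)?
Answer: 972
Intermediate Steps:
a = 42 (a = -3 + (7 + 8)*(6 - 3) = -3 + 15*3 = -3 + 45 = 42)
O(n, T) = 1/7
o(Y, J) = Y*(1/7 + J) (o(Y, J) = (J + 1/7)*Y = (1/7 + J)*Y = Y*(1/7 + J))
(o(-3, -1)*9)*a = (-3*(1/7 - 1)*9)*42 = (-3*(-6/7)*9)*42 = ((18/7)*9)*42 = (162/7)*42 = 972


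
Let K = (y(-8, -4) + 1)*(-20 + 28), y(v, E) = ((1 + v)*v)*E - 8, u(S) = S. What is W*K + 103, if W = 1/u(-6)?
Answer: 411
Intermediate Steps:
y(v, E) = -8 + E*v*(1 + v) (y(v, E) = (v*(1 + v))*E - 8 = E*v*(1 + v) - 8 = -8 + E*v*(1 + v))
W = -1/6 (W = 1/(-6) = -1/6 ≈ -0.16667)
K = -1848 (K = ((-8 - 4*(-8) - 4*(-8)**2) + 1)*(-20 + 28) = ((-8 + 32 - 4*64) + 1)*8 = ((-8 + 32 - 256) + 1)*8 = (-232 + 1)*8 = -231*8 = -1848)
W*K + 103 = -1/6*(-1848) + 103 = 308 + 103 = 411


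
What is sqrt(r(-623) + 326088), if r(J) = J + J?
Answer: sqrt(324842) ≈ 569.95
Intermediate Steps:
r(J) = 2*J
sqrt(r(-623) + 326088) = sqrt(2*(-623) + 326088) = sqrt(-1246 + 326088) = sqrt(324842)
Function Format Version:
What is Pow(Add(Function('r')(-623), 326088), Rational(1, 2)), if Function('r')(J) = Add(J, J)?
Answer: Pow(324842, Rational(1, 2)) ≈ 569.95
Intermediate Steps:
Function('r')(J) = Mul(2, J)
Pow(Add(Function('r')(-623), 326088), Rational(1, 2)) = Pow(Add(Mul(2, -623), 326088), Rational(1, 2)) = Pow(Add(-1246, 326088), Rational(1, 2)) = Pow(324842, Rational(1, 2))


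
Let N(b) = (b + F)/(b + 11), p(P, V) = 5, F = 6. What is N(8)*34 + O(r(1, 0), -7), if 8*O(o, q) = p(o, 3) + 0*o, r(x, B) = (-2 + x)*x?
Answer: 3903/152 ≈ 25.678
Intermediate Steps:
r(x, B) = x*(-2 + x)
O(o, q) = 5/8 (O(o, q) = (5 + 0*o)/8 = (5 + 0)/8 = (1/8)*5 = 5/8)
N(b) = (6 + b)/(11 + b) (N(b) = (b + 6)/(b + 11) = (6 + b)/(11 + b))
N(8)*34 + O(r(1, 0), -7) = ((6 + 8)/(11 + 8))*34 + 5/8 = (14/19)*34 + 5/8 = 476/19 + 5/8 = 3903/152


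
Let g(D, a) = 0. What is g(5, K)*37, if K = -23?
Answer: 0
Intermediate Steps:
g(5, K)*37 = 0*37 = 0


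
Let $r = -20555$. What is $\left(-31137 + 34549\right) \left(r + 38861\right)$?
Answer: $62460072$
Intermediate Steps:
$\left(-31137 + 34549\right) \left(r + 38861\right) = \left(-31137 + 34549\right) \left(-20555 + 38861\right) = 3412 \cdot 18306 = 62460072$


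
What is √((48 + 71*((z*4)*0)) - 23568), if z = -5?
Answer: 28*I*√30 ≈ 153.36*I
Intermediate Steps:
√((48 + 71*((z*4)*0)) - 23568) = √((48 + 71*(-5*4*0)) - 23568) = √((48 + 71*(-20*0)) - 23568) = √((48 + 71*0) - 23568) = √((48 + 0) - 23568) = √(48 - 23568) = √(-23520) = 28*I*√30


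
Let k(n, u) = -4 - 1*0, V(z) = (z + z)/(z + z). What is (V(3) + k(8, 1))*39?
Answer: -117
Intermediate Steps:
V(z) = 1 (V(z) = (2*z)/((2*z)) = (2*z)*(1/(2*z)) = 1)
k(n, u) = -4 (k(n, u) = -4 + 0 = -4)
(V(3) + k(8, 1))*39 = (1 - 4)*39 = -3*39 = -117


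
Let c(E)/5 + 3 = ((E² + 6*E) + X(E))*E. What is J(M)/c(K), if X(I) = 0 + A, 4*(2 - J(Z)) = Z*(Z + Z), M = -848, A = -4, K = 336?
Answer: -4794/2573939 ≈ -0.0018625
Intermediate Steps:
J(Z) = 2 - Z²/2 (J(Z) = 2 - Z*(Z + Z)/4 = 2 - Z*2*Z/4 = 2 - Z²/2)
X(I) = -4 (X(I) = 0 - 4 = -4)
c(E) = -15 + 5*E*(-4 + E² + 6*E) (c(E) = -15 + 5*(((E² + 6*E) - 4)*E) = -15 + 5*((-4 + E² + 6*E)*E) = -15 + 5*(E*(-4 + E² + 6*E)) = -15 + 5*E*(-4 + E² + 6*E))
J(M)/c(K) = (2 - ½*(-848)²)/(-15 - 20*336 + 5*336³ + 30*336²) = (2 - ½*719104)/(-15 - 6720 + 5*37933056 + 30*112896) = (2 - 359552)/(-15 - 6720 + 189665280 + 3386880) = -359550/193045425 = -359550*1/193045425 = -4794/2573939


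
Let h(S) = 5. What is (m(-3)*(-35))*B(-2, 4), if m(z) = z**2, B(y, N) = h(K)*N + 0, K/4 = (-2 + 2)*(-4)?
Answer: -6300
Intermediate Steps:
K = 0 (K = 4*((-2 + 2)*(-4)) = 4*(0*(-4)) = 4*0 = 0)
B(y, N) = 5*N (B(y, N) = 5*N + 0 = 5*N)
(m(-3)*(-35))*B(-2, 4) = ((-3)**2*(-35))*(5*4) = (9*(-35))*20 = -315*20 = -6300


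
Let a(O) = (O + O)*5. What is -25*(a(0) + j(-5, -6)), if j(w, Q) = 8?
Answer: -200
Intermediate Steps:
a(O) = 10*O (a(O) = (2*O)*5 = 10*O)
-25*(a(0) + j(-5, -6)) = -25*(10*0 + 8) = -25*(0 + 8) = -25*8 = -200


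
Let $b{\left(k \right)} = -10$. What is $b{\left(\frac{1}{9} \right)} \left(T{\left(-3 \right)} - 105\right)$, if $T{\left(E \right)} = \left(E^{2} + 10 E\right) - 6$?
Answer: $1320$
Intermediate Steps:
$T{\left(E \right)} = -6 + E^{2} + 10 E$
$b{\left(\frac{1}{9} \right)} \left(T{\left(-3 \right)} - 105\right) = - 10 \left(\left(-6 + \left(-3\right)^{2} + 10 \left(-3\right)\right) - 105\right) = - 10 \left(\left(-6 + 9 - 30\right) - 105\right) = - 10 \left(-27 - 105\right) = \left(-10\right) \left(-132\right) = 1320$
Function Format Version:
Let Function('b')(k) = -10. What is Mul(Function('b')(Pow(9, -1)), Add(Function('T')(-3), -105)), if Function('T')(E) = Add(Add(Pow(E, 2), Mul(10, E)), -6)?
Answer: 1320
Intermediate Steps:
Function('T')(E) = Add(-6, Pow(E, 2), Mul(10, E))
Mul(Function('b')(Pow(9, -1)), Add(Function('T')(-3), -105)) = Mul(-10, Add(Add(-6, Pow(-3, 2), Mul(10, -3)), -105)) = Mul(-10, Add(Add(-6, 9, -30), -105)) = Mul(-10, Add(-27, -105)) = Mul(-10, -132) = 1320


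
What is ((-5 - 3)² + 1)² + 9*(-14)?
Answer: 4099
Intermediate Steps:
((-5 - 3)² + 1)² + 9*(-14) = ((-8)² + 1)² - 126 = (64 + 1)² - 126 = 65² - 126 = 4225 - 126 = 4099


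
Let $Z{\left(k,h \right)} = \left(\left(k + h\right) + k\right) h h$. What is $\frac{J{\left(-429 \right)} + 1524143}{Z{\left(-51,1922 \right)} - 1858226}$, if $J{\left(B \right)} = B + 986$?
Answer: $\frac{762350}{3360687327} \approx 0.00022684$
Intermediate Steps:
$J{\left(B \right)} = 986 + B$
$Z{\left(k,h \right)} = h^{2} \left(h + 2 k\right)$ ($Z{\left(k,h \right)} = \left(\left(h + k\right) + k\right) h h = \left(h + 2 k\right) h h = h \left(h + 2 k\right) h = h^{2} \left(h + 2 k\right)$)
$\frac{J{\left(-429 \right)} + 1524143}{Z{\left(-51,1922 \right)} - 1858226} = \frac{\left(986 - 429\right) + 1524143}{1922^{2} \left(1922 + 2 \left(-51\right)\right) - 1858226} = \frac{557 + 1524143}{3694084 \left(1922 - 102\right) - 1858226} = \frac{1524700}{3694084 \cdot 1820 - 1858226} = \frac{1524700}{6723232880 - 1858226} = \frac{1524700}{6721374654} = 1524700 \cdot \frac{1}{6721374654} = \frac{762350}{3360687327}$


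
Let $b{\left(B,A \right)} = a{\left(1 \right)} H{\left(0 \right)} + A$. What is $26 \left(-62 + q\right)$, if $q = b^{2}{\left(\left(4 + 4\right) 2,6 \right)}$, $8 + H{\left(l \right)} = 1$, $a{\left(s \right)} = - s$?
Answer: $2782$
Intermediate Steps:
$H{\left(l \right)} = -7$ ($H{\left(l \right)} = -8 + 1 = -7$)
$b{\left(B,A \right)} = 7 + A$ ($b{\left(B,A \right)} = \left(-1\right) 1 \left(-7\right) + A = \left(-1\right) \left(-7\right) + A = 7 + A$)
$q = 169$ ($q = \left(7 + 6\right)^{2} = 13^{2} = 169$)
$26 \left(-62 + q\right) = 26 \left(-62 + 169\right) = 26 \cdot 107 = 2782$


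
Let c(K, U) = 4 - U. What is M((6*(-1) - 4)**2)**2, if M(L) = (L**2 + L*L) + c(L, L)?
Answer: 396169216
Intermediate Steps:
M(L) = 4 - L + 2*L**2 (M(L) = (L**2 + L*L) + (4 - L) = (L**2 + L**2) + (4 - L) = 2*L**2 + (4 - L) = 4 - L + 2*L**2)
M((6*(-1) - 4)**2)**2 = (4 - (6*(-1) - 4)**2 + 2*((6*(-1) - 4)**2)**2)**2 = (4 - (-6 - 4)**2 + 2*((-6 - 4)**2)**2)**2 = (4 - 1*(-10)**2 + 2*((-10)**2)**2)**2 = (4 - 1*100 + 2*100**2)**2 = (4 - 100 + 2*10000)**2 = (4 - 100 + 20000)**2 = 19904**2 = 396169216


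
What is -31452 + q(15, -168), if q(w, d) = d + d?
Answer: -31788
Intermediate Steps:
q(w, d) = 2*d
-31452 + q(15, -168) = -31452 + 2*(-168) = -31452 - 336 = -31788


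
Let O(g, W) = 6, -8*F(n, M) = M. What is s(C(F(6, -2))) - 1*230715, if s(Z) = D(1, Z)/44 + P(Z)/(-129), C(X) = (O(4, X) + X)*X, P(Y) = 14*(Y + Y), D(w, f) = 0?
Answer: -119049115/516 ≈ -2.3072e+5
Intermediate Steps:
F(n, M) = -M/8
P(Y) = 28*Y (P(Y) = 14*(2*Y) = 28*Y)
C(X) = X*(6 + X) (C(X) = (6 + X)*X = X*(6 + X))
s(Z) = -28*Z/129 (s(Z) = 0/44 + (28*Z)/(-129) = 0*(1/44) + (28*Z)*(-1/129) = 0 - 28*Z/129 = -28*Z/129)
s(C(F(6, -2))) - 1*230715 = -28*(-⅛*(-2))*(6 - ⅛*(-2))/129 - 1*230715 = -7*(6 + ¼)/129 - 230715 = -7*25/(129*4) - 230715 = -28/129*25/16 - 230715 = -175/516 - 230715 = -119049115/516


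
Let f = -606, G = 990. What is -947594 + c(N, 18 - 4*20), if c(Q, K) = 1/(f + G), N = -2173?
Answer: -363876095/384 ≈ -9.4759e+5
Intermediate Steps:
c(Q, K) = 1/384 (c(Q, K) = 1/(-606 + 990) = 1/384)
-947594 + c(N, 18 - 4*20) = -947594 + 1/384 = -363876095/384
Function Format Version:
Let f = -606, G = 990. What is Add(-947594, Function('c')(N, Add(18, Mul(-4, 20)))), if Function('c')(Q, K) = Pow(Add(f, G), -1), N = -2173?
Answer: Rational(-363876095, 384) ≈ -9.4759e+5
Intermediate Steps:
Function('c')(Q, K) = Rational(1, 384) (Function('c')(Q, K) = Pow(Add(-606, 990), -1) = Pow(384, -1) = Rational(1, 384))
Add(-947594, Function('c')(N, Add(18, Mul(-4, 20)))) = Add(-947594, Rational(1, 384)) = Rational(-363876095, 384)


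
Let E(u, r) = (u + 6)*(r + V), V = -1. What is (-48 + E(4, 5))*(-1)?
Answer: 8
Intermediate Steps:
E(u, r) = (-1 + r)*(6 + u) (E(u, r) = (u + 6)*(r - 1) = (6 + u)*(-1 + r) = (-1 + r)*(6 + u))
(-48 + E(4, 5))*(-1) = (-48 + (-6 - 1*4 + 6*5 + 5*4))*(-1) = (-48 + (-6 - 4 + 30 + 20))*(-1) = (-48 + 40)*(-1) = -8*(-1) = 8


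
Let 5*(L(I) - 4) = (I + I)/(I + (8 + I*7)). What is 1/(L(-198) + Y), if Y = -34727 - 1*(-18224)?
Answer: -1970/32502931 ≈ -6.0610e-5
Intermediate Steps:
Y = -16503 (Y = -34727 + 18224 = -16503)
L(I) = 4 + 2*I/(5*(8 + 8*I)) (L(I) = 4 + ((I + I)/(I + (8 + I*7)))/5 = 4 + ((2*I)/(I + (8 + 7*I)))/5 = 4 + ((2*I)/(8 + 8*I))/5 = 4 + (2*I/(8 + 8*I))/5 = 4 + 2*I/(5*(8 + 8*I)))
1/(L(-198) + Y) = 1/((80 + 81*(-198))/(20*(1 - 198)) - 16503) = 1/((1/20)*(80 - 16038)/(-197) - 16503) = 1/((1/20)*(-1/197)*(-15958) - 16503) = 1/(7979/1970 - 16503) = 1/(-32502931/1970) = -1970/32502931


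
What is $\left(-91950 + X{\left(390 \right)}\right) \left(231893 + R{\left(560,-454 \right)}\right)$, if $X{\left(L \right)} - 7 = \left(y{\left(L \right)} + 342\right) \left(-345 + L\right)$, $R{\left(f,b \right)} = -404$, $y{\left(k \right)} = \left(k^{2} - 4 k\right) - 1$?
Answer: $1550444338278$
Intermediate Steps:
$y{\left(k \right)} = -1 + k^{2} - 4 k$
$X{\left(L \right)} = 7 + \left(-345 + L\right) \left(341 + L^{2} - 4 L\right)$ ($X{\left(L \right)} = 7 + \left(\left(-1 + L^{2} - 4 L\right) + 342\right) \left(-345 + L\right) = 7 + \left(341 + L^{2} - 4 L\right) \left(-345 + L\right) = 7 + \left(-345 + L\right) \left(341 + L^{2} - 4 L\right)$)
$\left(-91950 + X{\left(390 \right)}\right) \left(231893 + R{\left(560,-454 \right)}\right) = \left(-91950 + \left(-117638 + 390^{3} - 349 \cdot 390^{2} + 1721 \cdot 390\right)\right) \left(231893 - 404\right) = \left(-91950 + \left(-117638 + 59319000 - 53082900 + 671190\right)\right) 231489 = \left(-91950 + 6789652\right) 231489 = 6697702 \cdot 231489 = 1550444338278$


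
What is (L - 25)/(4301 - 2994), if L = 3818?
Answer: 3793/1307 ≈ 2.9021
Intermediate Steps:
(L - 25)/(4301 - 2994) = (3818 - 25)/(4301 - 2994) = 3793/1307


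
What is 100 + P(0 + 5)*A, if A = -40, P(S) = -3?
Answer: 220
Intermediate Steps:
100 + P(0 + 5)*A = 100 - 3*(-40) = 100 + 120 = 220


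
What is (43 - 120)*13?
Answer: -1001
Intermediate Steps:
(43 - 120)*13 = -77*13 = -1001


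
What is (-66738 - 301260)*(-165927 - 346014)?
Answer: 188393264118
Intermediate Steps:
(-66738 - 301260)*(-165927 - 346014) = -367998*(-511941) = 188393264118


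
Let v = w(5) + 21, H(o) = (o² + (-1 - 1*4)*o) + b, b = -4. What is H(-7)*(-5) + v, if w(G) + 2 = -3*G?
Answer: -396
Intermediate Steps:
w(G) = -2 - 3*G
H(o) = -4 + o² - 5*o (H(o) = (o² + (-1 - 1*4)*o) - 4 = (o² + (-1 - 4)*o) - 4 = (o² - 5*o) - 4 = -4 + o² - 5*o)
v = 4 (v = (-2 - 3*5) + 21 = (-2 - 15) + 21 = -17 + 21 = 4)
H(-7)*(-5) + v = (-4 + (-7)² - 5*(-7))*(-5) + 4 = (-4 + 49 + 35)*(-5) + 4 = 80*(-5) + 4 = -400 + 4 = -396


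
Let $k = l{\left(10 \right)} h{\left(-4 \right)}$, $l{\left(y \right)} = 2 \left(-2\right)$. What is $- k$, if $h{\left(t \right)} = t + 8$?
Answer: $16$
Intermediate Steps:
$l{\left(y \right)} = -4$
$h{\left(t \right)} = 8 + t$
$k = -16$ ($k = - 4 \left(8 - 4\right) = \left(-4\right) 4 = -16$)
$- k = \left(-1\right) \left(-16\right) = 16$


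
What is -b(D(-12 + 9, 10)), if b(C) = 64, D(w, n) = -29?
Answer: -64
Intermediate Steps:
-b(D(-12 + 9, 10)) = -1*64 = -64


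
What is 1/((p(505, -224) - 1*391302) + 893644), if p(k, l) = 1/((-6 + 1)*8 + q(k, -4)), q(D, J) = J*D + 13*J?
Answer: 2112/1060946303 ≈ 1.9907e-6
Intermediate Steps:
q(D, J) = 13*J + D*J (q(D, J) = D*J + 13*J = 13*J + D*J)
p(k, l) = 1/(-92 - 4*k) (p(k, l) = 1/((-6 + 1)*8 - 4*(13 + k)) = 1/(-5*8 + (-52 - 4*k)) = 1/(-40 + (-52 - 4*k)) = 1/(-92 - 4*k))
1/((p(505, -224) - 1*391302) + 893644) = 1/((-1/(92 + 4*505) - 1*391302) + 893644) = 1/((-1/(92 + 2020) - 391302) + 893644) = 1/((-1/2112 - 391302) + 893644) = 1/(-826429825/2112 + 893644) = 1/(1060946303/2112) = 2112/1060946303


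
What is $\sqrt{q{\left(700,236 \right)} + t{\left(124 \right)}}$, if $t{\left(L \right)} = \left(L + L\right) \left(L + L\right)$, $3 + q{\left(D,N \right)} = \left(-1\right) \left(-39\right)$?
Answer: $2 \sqrt{15385} \approx 248.07$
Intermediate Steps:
$q{\left(D,N \right)} = 36$ ($q{\left(D,N \right)} = -3 - -39 = -3 + 39 = 36$)
$t{\left(L \right)} = 4 L^{2}$ ($t{\left(L \right)} = 2 L 2 L = 4 L^{2}$)
$\sqrt{q{\left(700,236 \right)} + t{\left(124 \right)}} = \sqrt{36 + 4 \cdot 124^{2}} = \sqrt{36 + 4 \cdot 15376} = \sqrt{36 + 61504} = \sqrt{61540} = 2 \sqrt{15385}$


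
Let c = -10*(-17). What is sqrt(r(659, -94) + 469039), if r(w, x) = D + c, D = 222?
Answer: 3*sqrt(52159) ≈ 685.15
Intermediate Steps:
c = 170
r(w, x) = 392 (r(w, x) = 222 + 170 = 392)
sqrt(r(659, -94) + 469039) = sqrt(392 + 469039) = sqrt(469431) = 3*sqrt(52159)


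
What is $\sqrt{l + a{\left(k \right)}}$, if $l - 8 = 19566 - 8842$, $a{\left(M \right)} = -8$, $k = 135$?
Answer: $2 \sqrt{2681} \approx 103.56$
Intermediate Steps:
$l = 10732$ ($l = 8 + \left(19566 - 8842\right) = 8 + 10724 = 10732$)
$\sqrt{l + a{\left(k \right)}} = \sqrt{10732 - 8} = \sqrt{10724} = 2 \sqrt{2681}$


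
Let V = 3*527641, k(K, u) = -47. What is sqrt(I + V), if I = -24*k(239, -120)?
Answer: sqrt(1584051) ≈ 1258.6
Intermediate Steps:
V = 1582923
I = 1128 (I = -24*(-47) = 1128)
sqrt(I + V) = sqrt(1128 + 1582923) = sqrt(1584051)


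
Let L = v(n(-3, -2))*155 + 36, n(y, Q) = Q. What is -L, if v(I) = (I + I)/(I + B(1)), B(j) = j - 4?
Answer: -160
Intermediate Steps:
B(j) = -4 + j
v(I) = 2*I/(-3 + I) (v(I) = (I + I)/(I + (-4 + 1)) = (2*I)/(I - 3) = (2*I)/(-3 + I) = 2*I/(-3 + I))
L = 160 (L = (2*(-2)/(-3 - 2))*155 + 36 = (2*(-2)/(-5))*155 + 36 = (2*(-2)*(-⅕))*155 + 36 = (⅘)*155 + 36 = 124 + 36 = 160)
-L = -1*160 = -160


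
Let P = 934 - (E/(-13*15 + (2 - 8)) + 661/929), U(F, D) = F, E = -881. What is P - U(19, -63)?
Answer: 169905725/186729 ≈ 909.91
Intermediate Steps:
P = 173453576/186729 (P = 934 - (-881/(-13*15 + (2 - 8)) + 661/929) = 934 - (-881/(-195 - 6) + 661*(1/929)) = 934 - (-881/(-201) + 661/929) = 934 - (-881*(-1/201) + 661/929) = 934 - (881/201 + 661/929) = 934 - 1*951310/186729 = 934 - 951310/186729 = 173453576/186729 ≈ 928.91)
P - U(19, -63) = 173453576/186729 - 1*19 = 173453576/186729 - 19 = 169905725/186729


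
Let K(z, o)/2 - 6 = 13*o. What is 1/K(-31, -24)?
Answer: -1/612 ≈ -0.0016340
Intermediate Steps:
K(z, o) = 12 + 26*o (K(z, o) = 12 + 2*(13*o) = 12 + 26*o)
1/K(-31, -24) = 1/(12 + 26*(-24)) = 1/(12 - 624) = 1/(-612) = -1/612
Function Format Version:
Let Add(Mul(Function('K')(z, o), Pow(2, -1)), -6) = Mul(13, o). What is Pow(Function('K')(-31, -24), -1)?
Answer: Rational(-1, 612) ≈ -0.0016340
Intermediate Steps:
Function('K')(z, o) = Add(12, Mul(26, o)) (Function('K')(z, o) = Add(12, Mul(2, Mul(13, o))) = Add(12, Mul(26, o)))
Pow(Function('K')(-31, -24), -1) = Pow(Add(12, Mul(26, -24)), -1) = Pow(Add(12, -624), -1) = Pow(-612, -1) = Rational(-1, 612)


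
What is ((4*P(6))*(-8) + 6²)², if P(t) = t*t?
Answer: 1245456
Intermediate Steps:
P(t) = t²
((4*P(6))*(-8) + 6²)² = ((4*6²)*(-8) + 6²)² = ((4*36)*(-8) + 36)² = (144*(-8) + 36)² = (-1152 + 36)² = (-1116)² = 1245456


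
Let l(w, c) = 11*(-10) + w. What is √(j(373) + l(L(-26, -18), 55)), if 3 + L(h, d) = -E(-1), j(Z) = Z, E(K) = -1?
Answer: 3*√29 ≈ 16.155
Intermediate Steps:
L(h, d) = -2 (L(h, d) = -3 - 1*(-1) = -3 + 1 = -2)
l(w, c) = -110 + w
√(j(373) + l(L(-26, -18), 55)) = √(373 + (-110 - 2)) = √(373 - 112) = √261 = 3*√29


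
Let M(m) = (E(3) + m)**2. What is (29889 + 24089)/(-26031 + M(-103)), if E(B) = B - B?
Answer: -26989/7711 ≈ -3.5001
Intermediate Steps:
E(B) = 0
M(m) = m**2 (M(m) = (0 + m)**2 = m**2)
(29889 + 24089)/(-26031 + M(-103)) = (29889 + 24089)/(-26031 + (-103)**2) = 53978/(-26031 + 10609) = 53978/(-15422) = 53978*(-1/15422) = -26989/7711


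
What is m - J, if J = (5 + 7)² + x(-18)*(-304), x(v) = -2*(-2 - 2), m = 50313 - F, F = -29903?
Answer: 82504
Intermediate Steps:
m = 80216 (m = 50313 - 1*(-29903) = 50313 + 29903 = 80216)
x(v) = 8 (x(v) = -2*(-4) = 8)
J = -2288 (J = (5 + 7)² + 8*(-304) = 12² - 2432 = 144 - 2432 = -2288)
m - J = 80216 - 1*(-2288) = 80216 + 2288 = 82504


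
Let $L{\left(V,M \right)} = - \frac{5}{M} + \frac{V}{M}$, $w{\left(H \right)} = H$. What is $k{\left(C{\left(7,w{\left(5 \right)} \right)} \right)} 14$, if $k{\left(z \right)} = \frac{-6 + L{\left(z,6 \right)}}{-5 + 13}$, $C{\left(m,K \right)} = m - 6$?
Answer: $- \frac{35}{3} \approx -11.667$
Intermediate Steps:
$C{\left(m,K \right)} = -6 + m$
$k{\left(z \right)} = - \frac{41}{48} + \frac{z}{48}$ ($k{\left(z \right)} = \frac{-6 + \frac{-5 + z}{6}}{-5 + 13} = \frac{-6 + \frac{-5 + z}{6}}{8} = \left(-6 + \left(- \frac{5}{6} + \frac{z}{6}\right)\right) \frac{1}{8} = \left(- \frac{41}{6} + \frac{z}{6}\right) \frac{1}{8} = - \frac{41}{48} + \frac{z}{48}$)
$k{\left(C{\left(7,w{\left(5 \right)} \right)} \right)} 14 = \left(- \frac{41}{48} + \frac{-6 + 7}{48}\right) 14 = \left(- \frac{41}{48} + \frac{1}{48} \cdot 1\right) 14 = \left(- \frac{41}{48} + \frac{1}{48}\right) 14 = \left(- \frac{5}{6}\right) 14 = - \frac{35}{3}$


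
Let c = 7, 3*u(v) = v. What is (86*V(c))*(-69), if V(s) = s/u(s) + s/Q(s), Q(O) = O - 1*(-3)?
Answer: -109779/5 ≈ -21956.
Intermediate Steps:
Q(O) = 3 + O (Q(O) = O + 3 = 3 + O)
u(v) = v/3
V(s) = 3 + s/(3 + s) (V(s) = s/((s/3)) + s/(3 + s) = s*(3/s) + s/(3 + s) = 3 + s/(3 + s))
(86*V(c))*(-69) = (86*((9 + 4*7)/(3 + 7)))*(-69) = (86*((9 + 28)/10))*(-69) = (86*((⅒)*37))*(-69) = (86*(37/10))*(-69) = (1591/5)*(-69) = -109779/5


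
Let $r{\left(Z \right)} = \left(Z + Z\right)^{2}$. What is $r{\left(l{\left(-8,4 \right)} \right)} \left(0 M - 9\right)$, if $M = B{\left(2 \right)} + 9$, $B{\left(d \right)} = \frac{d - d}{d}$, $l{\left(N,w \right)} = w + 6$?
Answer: $-3600$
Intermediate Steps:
$l{\left(N,w \right)} = 6 + w$
$B{\left(d \right)} = 0$ ($B{\left(d \right)} = \frac{0}{d} = 0$)
$r{\left(Z \right)} = 4 Z^{2}$ ($r{\left(Z \right)} = \left(2 Z\right)^{2} = 4 Z^{2}$)
$M = 9$ ($M = 0 + 9 = 9$)
$r{\left(l{\left(-8,4 \right)} \right)} \left(0 M - 9\right) = 4 \left(6 + 4\right)^{2} \left(0 \cdot 9 - 9\right) = 4 \cdot 10^{2} \left(0 - 9\right) = 4 \cdot 100 \left(-9\right) = 400 \left(-9\right) = -3600$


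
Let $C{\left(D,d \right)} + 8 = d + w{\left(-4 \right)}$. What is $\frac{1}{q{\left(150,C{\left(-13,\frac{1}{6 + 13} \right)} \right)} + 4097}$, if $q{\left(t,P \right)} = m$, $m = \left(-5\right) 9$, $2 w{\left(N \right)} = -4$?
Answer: $\frac{1}{4052} \approx 0.00024679$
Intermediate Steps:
$w{\left(N \right)} = -2$ ($w{\left(N \right)} = \frac{1}{2} \left(-4\right) = -2$)
$m = -45$
$C{\left(D,d \right)} = -10 + d$ ($C{\left(D,d \right)} = -8 + \left(d - 2\right) = -8 + \left(-2 + d\right) = -10 + d$)
$q{\left(t,P \right)} = -45$
$\frac{1}{q{\left(150,C{\left(-13,\frac{1}{6 + 13} \right)} \right)} + 4097} = \frac{1}{-45 + 4097} = \frac{1}{4052}$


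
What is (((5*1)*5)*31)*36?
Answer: 27900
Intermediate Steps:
(((5*1)*5)*31)*36 = ((5*5)*31)*36 = (25*31)*36 = 775*36 = 27900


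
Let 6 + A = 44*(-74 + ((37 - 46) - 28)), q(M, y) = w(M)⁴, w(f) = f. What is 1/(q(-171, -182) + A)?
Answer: 1/855031191 ≈ 1.1695e-9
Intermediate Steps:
q(M, y) = M⁴
A = -4890 (A = -6 + 44*(-74 + ((37 - 46) - 28)) = -6 + 44*(-74 + (-9 - 28)) = -6 + 44*(-74 - 37) = -6 + 44*(-111) = -6 - 4884 = -4890)
1/(q(-171, -182) + A) = 1/((-171)⁴ - 4890) = 1/(855036081 - 4890) = 1/855031191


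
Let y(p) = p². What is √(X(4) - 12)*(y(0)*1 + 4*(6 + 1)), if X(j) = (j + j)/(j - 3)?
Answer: 56*I ≈ 56.0*I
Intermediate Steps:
X(j) = 2*j/(-3 + j) (X(j) = (2*j)/(-3 + j) = 2*j/(-3 + j))
√(X(4) - 12)*(y(0)*1 + 4*(6 + 1)) = √(2*4/(-3 + 4) - 12)*(0²*1 + 4*(6 + 1)) = √(2*4/1 - 12)*(0*1 + 4*7) = √(2*4*1 - 12)*(0 + 28) = √(8 - 12)*28 = √(-4)*28 = (2*I)*28 = 56*I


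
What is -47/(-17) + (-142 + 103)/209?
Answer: 9160/3553 ≈ 2.5781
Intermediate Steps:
-47/(-17) + (-142 + 103)/209 = -47*(-1/17) - 39*1/209 = 47/17 - 39/209 = 9160/3553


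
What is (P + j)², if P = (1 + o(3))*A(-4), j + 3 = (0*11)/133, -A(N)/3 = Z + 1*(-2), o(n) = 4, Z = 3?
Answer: 324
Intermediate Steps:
A(N) = -3 (A(N) = -3*(3 + 1*(-2)) = -3*(3 - 2) = -3*1 = -3)
j = -3 (j = -3 + (0*11)/133 = -3 + 0*(1/133) = -3 + 0 = -3)
P = -15 (P = (1 + 4)*(-3) = 5*(-3) = -15)
(P + j)² = (-15 - 3)² = (-18)² = 324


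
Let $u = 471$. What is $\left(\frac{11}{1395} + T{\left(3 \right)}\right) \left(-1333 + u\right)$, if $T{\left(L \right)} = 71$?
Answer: $- \frac{85386272}{1395} \approx -61209.0$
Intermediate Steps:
$\left(\frac{11}{1395} + T{\left(3 \right)}\right) \left(-1333 + u\right) = \left(\frac{11}{1395} + 71\right) \left(-1333 + 471\right) = \left(11 \cdot \frac{1}{1395} + 71\right) \left(-862\right) = \left(\frac{11}{1395} + 71\right) \left(-862\right) = \frac{99056}{1395} \left(-862\right) = - \frac{85386272}{1395}$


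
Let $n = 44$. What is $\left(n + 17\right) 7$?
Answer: $427$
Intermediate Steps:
$\left(n + 17\right) 7 = \left(44 + 17\right) 7 = 61 \cdot 7 = 427$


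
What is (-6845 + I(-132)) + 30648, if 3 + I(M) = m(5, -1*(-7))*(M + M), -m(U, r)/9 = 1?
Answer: 26176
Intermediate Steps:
m(U, r) = -9 (m(U, r) = -9*1 = -9)
I(M) = -3 - 18*M (I(M) = -3 - 9*(M + M) = -3 - 18*M)
(-6845 + I(-132)) + 30648 = (-6845 + (-3 - 18*(-132))) + 30648 = (-6845 + (-3 + 2376)) + 30648 = (-6845 + 2373) + 30648 = -4472 + 30648 = 26176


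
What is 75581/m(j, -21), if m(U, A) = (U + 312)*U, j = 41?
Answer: 75581/14473 ≈ 5.2222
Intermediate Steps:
m(U, A) = U*(312 + U) (m(U, A) = (312 + U)*U = U*(312 + U))
75581/m(j, -21) = 75581/((41*(312 + 41))) = 75581/((41*353)) = 75581/14473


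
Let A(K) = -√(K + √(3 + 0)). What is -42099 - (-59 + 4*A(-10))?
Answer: -42040 + 4*I*√(10 - √3) ≈ -42040.0 + 11.502*I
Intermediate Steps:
A(K) = -√(K + √3)
-42099 - (-59 + 4*A(-10)) = -42099 - (-59 + 4*(-√(-10 + √3))) = -42099 - (-59 - 4*√(-10 + √3)) = -42099 + (59 + 4*√(-10 + √3)) = -42040 + 4*√(-10 + √3)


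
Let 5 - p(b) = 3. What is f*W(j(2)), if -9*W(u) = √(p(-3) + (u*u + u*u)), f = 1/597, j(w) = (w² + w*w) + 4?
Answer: -√290/5373 ≈ -0.0031694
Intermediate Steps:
p(b) = 2 (p(b) = 5 - 1*3 = 5 - 3 = 2)
j(w) = 4 + 2*w² (j(w) = (w² + w²) + 4 = 2*w² + 4 = 4 + 2*w²)
f = 1/597 ≈ 0.0016750
W(u) = -√(2 + 2*u²)/9 (W(u) = -√(2 + (u*u + u*u))/9 = -√(2 + (u² + u²))/9 = -√(2 + 2*u²)/9)
f*W(j(2)) = (-√(2 + 2*(4 + 2*2²)²)/9)/597 = (-√(2 + 2*(4 + 2*4)²)/9)/597 = (-√(2 + 2*(4 + 8)²)/9)/597 = (-√(2 + 2*12²)/9)/597 = (-√(2 + 2*144)/9)/597 = (-√(2 + 288)/9)/597 = (-√290/9)/597 = -√290/5373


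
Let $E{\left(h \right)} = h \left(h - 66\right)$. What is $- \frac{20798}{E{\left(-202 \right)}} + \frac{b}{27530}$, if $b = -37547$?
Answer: $- \frac{651303333}{372591020} \approx -1.748$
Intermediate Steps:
$E{\left(h \right)} = h \left(-66 + h\right)$
$- \frac{20798}{E{\left(-202 \right)}} + \frac{b}{27530} = - \frac{20798}{\left(-202\right) \left(-66 - 202\right)} - \frac{37547}{27530} = - \frac{20798}{\left(-202\right) \left(-268\right)} - \frac{37547}{27530} = - \frac{20798}{54136} - \frac{37547}{27530} = \left(-20798\right) \frac{1}{54136} - \frac{37547}{27530} = - \frac{10399}{27068} - \frac{37547}{27530} = - \frac{651303333}{372591020}$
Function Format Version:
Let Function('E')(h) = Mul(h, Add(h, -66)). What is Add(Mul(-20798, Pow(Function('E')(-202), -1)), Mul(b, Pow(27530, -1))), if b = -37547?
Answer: Rational(-651303333, 372591020) ≈ -1.7480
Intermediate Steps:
Function('E')(h) = Mul(h, Add(-66, h))
Add(Mul(-20798, Pow(Function('E')(-202), -1)), Mul(b, Pow(27530, -1))) = Add(Mul(-20798, Pow(Mul(-202, Add(-66, -202)), -1)), Mul(-37547, Pow(27530, -1))) = Add(Mul(-20798, Pow(Mul(-202, -268), -1)), Mul(-37547, Rational(1, 27530))) = Add(Mul(-20798, Pow(54136, -1)), Rational(-37547, 27530)) = Add(Mul(-20798, Rational(1, 54136)), Rational(-37547, 27530)) = Add(Rational(-10399, 27068), Rational(-37547, 27530)) = Rational(-651303333, 372591020)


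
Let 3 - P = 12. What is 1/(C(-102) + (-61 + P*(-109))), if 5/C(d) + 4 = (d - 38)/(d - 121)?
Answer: 752/690725 ≈ 0.0010887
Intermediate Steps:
P = -9 (P = 3 - 1*12 = 3 - 12 = -9)
C(d) = 5/(-4 + (-38 + d)/(-121 + d)) (C(d) = 5/(-4 + (d - 38)/(d - 121)) = 5/(-4 + (-38 + d)/(-121 + d)))
1/(C(-102) + (-61 + P*(-109))) = 1/(5*(121 - 1*(-102))/(-446 + 3*(-102)) + (-61 - 9*(-109))) = 1/(5*(121 + 102)/(-446 - 306) + (-61 + 981)) = 1/(5*223/(-752) + 920) = 1/(5*(-1/752)*223 + 920) = 1/(-1115/752 + 920) = 1/(690725/752) = 752/690725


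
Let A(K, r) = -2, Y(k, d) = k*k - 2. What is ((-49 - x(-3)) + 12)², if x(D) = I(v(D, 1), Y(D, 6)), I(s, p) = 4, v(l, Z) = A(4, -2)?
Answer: 1681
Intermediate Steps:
Y(k, d) = -2 + k² (Y(k, d) = k² - 2 = -2 + k²)
v(l, Z) = -2
x(D) = 4
((-49 - x(-3)) + 12)² = ((-49 - 1*4) + 12)² = ((-49 - 4) + 12)² = (-53 + 12)² = (-41)² = 1681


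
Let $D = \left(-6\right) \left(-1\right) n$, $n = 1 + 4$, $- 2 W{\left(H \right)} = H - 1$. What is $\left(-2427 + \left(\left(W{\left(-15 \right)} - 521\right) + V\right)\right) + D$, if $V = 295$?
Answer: $-2615$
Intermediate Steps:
$W{\left(H \right)} = \frac{1}{2} - \frac{H}{2}$ ($W{\left(H \right)} = - \frac{H - 1}{2} = - \frac{-1 + H}{2} = \frac{1}{2} - \frac{H}{2}$)
$n = 5$
$D = 30$ ($D = \left(-6\right) \left(-1\right) 5 = 6 \cdot 5 = 30$)
$\left(-2427 + \left(\left(W{\left(-15 \right)} - 521\right) + V\right)\right) + D = \left(-2427 + \left(\left(\left(\frac{1}{2} - - \frac{15}{2}\right) - 521\right) + 295\right)\right) + 30 = \left(-2427 + \left(\left(\left(\frac{1}{2} + \frac{15}{2}\right) - 521\right) + 295\right)\right) + 30 = \left(-2427 + \left(\left(8 - 521\right) + 295\right)\right) + 30 = \left(-2427 + \left(-513 + 295\right)\right) + 30 = \left(-2427 - 218\right) + 30 = -2645 + 30 = -2615$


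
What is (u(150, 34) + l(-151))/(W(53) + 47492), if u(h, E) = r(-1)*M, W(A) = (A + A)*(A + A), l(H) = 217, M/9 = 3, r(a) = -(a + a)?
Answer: 271/58728 ≈ 0.0046145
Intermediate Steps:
r(a) = -2*a
M = 27 (M = 9*3 = 27)
W(A) = 4*A**2 (W(A) = (2*A)*(2*A) = 4*A**2)
u(h, E) = 54 (u(h, E) = -2*(-1)*27 = 2*27 = 54)
(u(150, 34) + l(-151))/(W(53) + 47492) = (54 + 217)/(4*53**2 + 47492) = 271/(4*2809 + 47492) = 271/(11236 + 47492) = 271/58728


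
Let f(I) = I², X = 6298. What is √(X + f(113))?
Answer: √19067 ≈ 138.08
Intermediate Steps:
√(X + f(113)) = √(6298 + 113²) = √(6298 + 12769) = √19067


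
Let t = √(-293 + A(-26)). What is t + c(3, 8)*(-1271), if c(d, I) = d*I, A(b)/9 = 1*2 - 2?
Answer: -30504 + I*√293 ≈ -30504.0 + 17.117*I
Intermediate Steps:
A(b) = 0 (A(b) = 9*(1*2 - 2) = 9*(2 - 2) = 9*0 = 0)
c(d, I) = I*d
t = I*√293 (t = √(-293 + 0) = √(-293) = I*√293 ≈ 17.117*I)
t + c(3, 8)*(-1271) = I*√293 + (8*3)*(-1271) = I*√293 + 24*(-1271) = I*√293 - 30504 = -30504 + I*√293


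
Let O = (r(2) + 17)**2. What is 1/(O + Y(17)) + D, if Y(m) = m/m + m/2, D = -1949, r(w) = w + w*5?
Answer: -3315247/1701 ≈ -1949.0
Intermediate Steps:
r(w) = 6*w (r(w) = w + 5*w = 6*w)
Y(m) = 1 + m/2 (Y(m) = 1 + m*(1/2) = 1 + m/2)
O = 841 (O = (6*2 + 17)**2 = (12 + 17)**2 = 29**2 = 841)
1/(O + Y(17)) + D = 1/(841 + (1 + (1/2)*17)) - 1949 = 1/(841 + (1 + 17/2)) - 1949 = 1/(841 + 19/2) - 1949 = 1/(1701/2) - 1949 = 2/1701 - 1949 = -3315247/1701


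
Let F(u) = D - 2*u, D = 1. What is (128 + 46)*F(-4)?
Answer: 1566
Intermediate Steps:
F(u) = 1 - 2*u
(128 + 46)*F(-4) = (128 + 46)*(1 - 2*(-4)) = 174*(1 + 8) = 174*9 = 1566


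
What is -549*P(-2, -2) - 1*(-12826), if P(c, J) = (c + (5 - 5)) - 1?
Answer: 14473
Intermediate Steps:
P(c, J) = -1 + c (P(c, J) = (c + 0) - 1 = c - 1 = -1 + c)
-549*P(-2, -2) - 1*(-12826) = -549*(-1 - 2) - 1*(-12826) = -549*(-3) + 12826 = 1647 + 12826 = 14473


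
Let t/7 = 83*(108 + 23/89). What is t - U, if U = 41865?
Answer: 1871950/89 ≈ 21033.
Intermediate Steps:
t = 5597935/89 (t = 7*(83*(108 + 23/89)) = 7*(83*(9635/89)) = 7*(799705/89) = 5597935/89 ≈ 62898.)
t - U = 5597935/89 - 1*41865 = 5597935/89 - 41865 = 1871950/89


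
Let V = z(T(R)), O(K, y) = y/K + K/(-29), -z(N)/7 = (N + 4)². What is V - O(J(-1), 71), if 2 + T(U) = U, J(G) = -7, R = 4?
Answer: -49146/203 ≈ -242.10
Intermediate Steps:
T(U) = -2 + U
z(N) = -7*(4 + N)² (z(N) = -7*(N + 4)² = -7*(4 + N)²)
O(K, y) = -K/29 + y/K (O(K, y) = y/K + K*(-1/29) = y/K - K/29 = -K/29 + y/K)
V = -252 (V = -7*(4 + (-2 + 4))² = -7*(4 + 2)² = -7*6² = -7*36 = -252)
V - O(J(-1), 71) = -252 - (-1/29*(-7) + 71/(-7)) = -252 - (7/29 + 71*(-⅐)) = -252 - (7/29 - 71/7) = -252 - 1*(-2010/203) = -252 + 2010/203 = -49146/203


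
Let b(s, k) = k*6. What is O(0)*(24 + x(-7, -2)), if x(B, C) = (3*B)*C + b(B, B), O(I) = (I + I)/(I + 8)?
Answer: 0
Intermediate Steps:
b(s, k) = 6*k
O(I) = 2*I/(8 + I) (O(I) = (2*I)/(8 + I) = 2*I/(8 + I))
x(B, C) = 6*B + 3*B*C (x(B, C) = (3*B)*C + 6*B = 3*B*C + 6*B = 6*B + 3*B*C)
O(0)*(24 + x(-7, -2)) = (2*0/(8 + 0))*(24 + 3*(-7)*(2 - 2)) = (2*0/8)*(24 + 3*(-7)*0) = (2*0*(⅛))*(24 + 0) = 0*24 = 0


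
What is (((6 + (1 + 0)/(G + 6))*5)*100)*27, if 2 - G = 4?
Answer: 84375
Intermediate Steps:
G = -2 (G = 2 - 1*4 = 2 - 4 = -2)
(((6 + (1 + 0)/(G + 6))*5)*100)*27 = (((6 + (1 + 0)/(-2 + 6))*5)*100)*27 = (((6 + 1/4)*5)*100)*27 = (((6 + 1*(¼))*5)*100)*27 = (((6 + ¼)*5)*100)*27 = (((25/4)*5)*100)*27 = ((125/4)*100)*27 = 3125*27 = 84375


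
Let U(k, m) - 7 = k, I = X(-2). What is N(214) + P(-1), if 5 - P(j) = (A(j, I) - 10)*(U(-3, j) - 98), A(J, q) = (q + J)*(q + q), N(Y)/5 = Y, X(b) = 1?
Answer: 135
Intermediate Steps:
I = 1
U(k, m) = 7 + k
N(Y) = 5*Y
A(J, q) = 2*q*(J + q) (A(J, q) = (J + q)*(2*q) = 2*q*(J + q))
P(j) = -747 + 188*j (P(j) = 5 - (2*1*(j + 1) - 10)*((7 - 3) - 98) = 5 - (2*1*(1 + j) - 10)*(4 - 98) = 5 - ((2 + 2*j) - 10)*(-94) = 5 - (-8 + 2*j)*(-94) = 5 - (752 - 188*j) = 5 + (-752 + 188*j) = -747 + 188*j)
N(214) + P(-1) = 5*214 + (-747 + 188*(-1)) = 1070 + (-747 - 188) = 1070 - 935 = 135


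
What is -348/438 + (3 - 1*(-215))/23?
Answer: 14580/1679 ≈ 8.6837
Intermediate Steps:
-348/438 + (3 - 1*(-215))/23 = -348*1/438 + (3 + 215)*(1/23) = -58/73 + 218*(1/23) = -58/73 + 218/23 = 14580/1679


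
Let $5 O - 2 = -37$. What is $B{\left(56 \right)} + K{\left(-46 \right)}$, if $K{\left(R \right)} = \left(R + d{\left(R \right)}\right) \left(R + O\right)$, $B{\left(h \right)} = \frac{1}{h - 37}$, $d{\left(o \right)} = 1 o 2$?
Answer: $\frac{138967}{19} \approx 7314.1$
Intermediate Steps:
$d{\left(o \right)} = 2 o$ ($d{\left(o \right)} = o 2 = 2 o$)
$O = -7$ ($O = \frac{2}{5} + \frac{1}{5} \left(-37\right) = \frac{2}{5} - \frac{37}{5} = -7$)
$B{\left(h \right)} = \frac{1}{-37 + h}$
$K{\left(R \right)} = 3 R \left(-7 + R\right)$ ($K{\left(R \right)} = \left(R + 2 R\right) \left(R - 7\right) = 3 R \left(-7 + R\right)$)
$B{\left(56 \right)} + K{\left(-46 \right)} = \frac{1}{-37 + 56} + 3 \left(-46\right) \left(-7 - 46\right) = \frac{1}{19} + 3 \left(-46\right) \left(-53\right) = \frac{1}{19} + 7314 = \frac{138967}{19}$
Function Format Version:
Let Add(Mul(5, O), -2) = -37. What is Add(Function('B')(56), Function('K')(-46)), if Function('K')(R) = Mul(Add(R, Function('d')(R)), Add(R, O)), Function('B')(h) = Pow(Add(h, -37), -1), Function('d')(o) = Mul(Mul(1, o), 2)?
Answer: Rational(138967, 19) ≈ 7314.1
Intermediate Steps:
Function('d')(o) = Mul(2, o) (Function('d')(o) = Mul(o, 2) = Mul(2, o))
O = -7 (O = Add(Rational(2, 5), Mul(Rational(1, 5), -37)) = Add(Rational(2, 5), Rational(-37, 5)) = -7)
Function('B')(h) = Pow(Add(-37, h), -1)
Function('K')(R) = Mul(3, R, Add(-7, R)) (Function('K')(R) = Mul(Add(R, Mul(2, R)), Add(R, -7)) = Mul(Mul(3, R), Add(-7, R)) = Mul(3, R, Add(-7, R)))
Add(Function('B')(56), Function('K')(-46)) = Add(Pow(Add(-37, 56), -1), Mul(3, -46, Add(-7, -46))) = Add(Pow(19, -1), Mul(3, -46, -53)) = Add(Rational(1, 19), 7314) = Rational(138967, 19)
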